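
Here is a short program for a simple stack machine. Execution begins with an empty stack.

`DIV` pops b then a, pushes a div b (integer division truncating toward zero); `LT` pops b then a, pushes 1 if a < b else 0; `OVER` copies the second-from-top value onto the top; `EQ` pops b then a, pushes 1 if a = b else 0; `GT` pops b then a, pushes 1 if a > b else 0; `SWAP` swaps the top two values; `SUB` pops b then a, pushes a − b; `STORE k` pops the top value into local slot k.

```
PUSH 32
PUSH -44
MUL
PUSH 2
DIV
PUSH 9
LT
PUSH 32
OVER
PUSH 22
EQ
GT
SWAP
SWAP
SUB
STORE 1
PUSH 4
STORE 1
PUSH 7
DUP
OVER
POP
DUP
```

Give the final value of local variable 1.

PUSH 32  -> 32
PUSH -44 -> 32 -44
MUL      -> -1408
PUSH 2   -> -1408 2
DIV      -> -704
PUSH 9   -> -704 9
LT       -> 1
PUSH 32  -> 1 32
OVER     -> 1 32 1
PUSH 22  -> 1 32 1 22
EQ       -> 1 32 0
GT       -> 1 1
SWAP     -> 1 1
SWAP     -> 1 1
SUB      -> 0
STORE 1  -> (empty)
PUSH 4   -> 4
STORE 1  -> (empty)
PUSH 7   -> 7
DUP      -> 7 7
OVER     -> 7 7 7
POP      -> 7 7
DUP      -> 7 7 7

4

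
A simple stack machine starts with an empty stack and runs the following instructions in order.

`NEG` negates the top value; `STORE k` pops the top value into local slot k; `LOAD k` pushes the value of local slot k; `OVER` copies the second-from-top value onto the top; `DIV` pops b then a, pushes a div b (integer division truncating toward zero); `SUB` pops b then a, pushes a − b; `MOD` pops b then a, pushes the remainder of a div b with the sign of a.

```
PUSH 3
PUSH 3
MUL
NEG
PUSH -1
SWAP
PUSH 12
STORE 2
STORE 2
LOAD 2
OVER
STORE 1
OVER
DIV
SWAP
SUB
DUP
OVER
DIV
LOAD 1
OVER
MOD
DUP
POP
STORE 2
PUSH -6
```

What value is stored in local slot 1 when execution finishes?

-1

PUSH 3  → [3]
PUSH 3  → [3, 3]
MUL     → [9]
NEG     → [-9]
PUSH -1 → [-9, -1]
SWAP    → [-1, -9]
PUSH 12 → [-1, -9, 12]
STORE 2 → [-1, -9]
STORE 2 → [-1]
LOAD 2  → [-1, -9]
OVER    → [-1, -9, -1]
STORE 1 → [-1, -9]
OVER    → [-1, -9, -1]
DIV     → [-1, 9]
SWAP    → [9, -1]
SUB     → [10]
DUP     → [10, 10]
OVER    → [10, 10, 10]
DIV     → [10, 1]
LOAD 1  → [10, 1, -1]
OVER    → [10, 1, -1, 1]
MOD     → [10, 1, 0]
DUP     → [10, 1, 0, 0]
POP     → [10, 1, 0]
STORE 2 → [10, 1]
PUSH -6 → [10, 1, -6]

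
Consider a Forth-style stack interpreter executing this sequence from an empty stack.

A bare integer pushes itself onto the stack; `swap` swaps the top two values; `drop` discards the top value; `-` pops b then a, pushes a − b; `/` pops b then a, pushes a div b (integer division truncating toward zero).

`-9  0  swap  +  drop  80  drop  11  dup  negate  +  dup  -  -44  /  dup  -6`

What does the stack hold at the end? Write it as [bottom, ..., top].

[0, 0, -6]

-9     -> -9
0      -> -9 0
swap   -> 0 -9
+      -> -9
drop   -> (empty)
80     -> 80
drop   -> (empty)
11     -> 11
dup    -> 11 11
negate -> 11 -11
+      -> 0
dup    -> 0 0
-      -> 0
-44    -> 0 -44
/      -> 0
dup    -> 0 0
-6     -> 0 0 -6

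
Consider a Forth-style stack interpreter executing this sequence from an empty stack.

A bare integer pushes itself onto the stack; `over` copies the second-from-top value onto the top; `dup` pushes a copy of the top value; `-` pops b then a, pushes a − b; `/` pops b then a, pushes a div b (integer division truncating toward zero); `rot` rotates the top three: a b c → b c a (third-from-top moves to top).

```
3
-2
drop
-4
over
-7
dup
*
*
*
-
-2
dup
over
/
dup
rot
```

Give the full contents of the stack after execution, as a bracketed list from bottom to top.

[591, 1, 1, -2]

3    → [3]
-2   → [3, -2]
drop → [3]
-4   → [3, -4]
over → [3, -4, 3]
-7   → [3, -4, 3, -7]
dup  → [3, -4, 3, -7, -7]
*    → [3, -4, 3, 49]
*    → [3, -4, 147]
*    → [3, -588]
-    → [591]
-2   → [591, -2]
dup  → [591, -2, -2]
over → [591, -2, -2, -2]
/    → [591, -2, 1]
dup  → [591, -2, 1, 1]
rot  → [591, 1, 1, -2]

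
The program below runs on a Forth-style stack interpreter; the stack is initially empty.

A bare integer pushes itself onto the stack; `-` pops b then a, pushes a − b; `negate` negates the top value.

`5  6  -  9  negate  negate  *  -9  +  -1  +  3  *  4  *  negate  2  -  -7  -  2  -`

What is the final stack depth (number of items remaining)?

1

5      : [5]
6      : [5, 6]
-      : [-1]
9      : [-1, 9]
negate : [-1, -9]
negate : [-1, 9]
*      : [-9]
-9     : [-9, -9]
+      : [-18]
-1     : [-18, -1]
+      : [-19]
3      : [-19, 3]
*      : [-57]
4      : [-57, 4]
*      : [-228]
negate : [228]
2      : [228, 2]
-      : [226]
-7     : [226, -7]
-      : [233]
2      : [233, 2]
-      : [231]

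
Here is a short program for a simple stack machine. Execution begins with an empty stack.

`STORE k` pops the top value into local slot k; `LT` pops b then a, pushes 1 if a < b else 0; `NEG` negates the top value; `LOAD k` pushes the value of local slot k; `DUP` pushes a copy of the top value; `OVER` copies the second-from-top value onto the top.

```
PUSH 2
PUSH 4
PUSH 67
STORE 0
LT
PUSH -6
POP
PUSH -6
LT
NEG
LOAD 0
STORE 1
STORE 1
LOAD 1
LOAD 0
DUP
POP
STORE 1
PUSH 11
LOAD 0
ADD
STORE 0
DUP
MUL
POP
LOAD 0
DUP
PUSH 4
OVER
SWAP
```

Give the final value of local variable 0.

PUSH 2  : 2
PUSH 4  : 2 4
PUSH 67 : 2 4 67
STORE 0 : 2 4
LT      : 1
PUSH -6 : 1 -6
POP     : 1
PUSH -6 : 1 -6
LT      : 0
NEG     : 0
LOAD 0  : 0 67
STORE 1 : 0
STORE 1 : (empty)
LOAD 1  : 0
LOAD 0  : 0 67
DUP     : 0 67 67
POP     : 0 67
STORE 1 : 0
PUSH 11 : 0 11
LOAD 0  : 0 11 67
ADD     : 0 78
STORE 0 : 0
DUP     : 0 0
MUL     : 0
POP     : (empty)
LOAD 0  : 78
DUP     : 78 78
PUSH 4  : 78 78 4
OVER    : 78 78 4 78
SWAP    : 78 78 78 4

78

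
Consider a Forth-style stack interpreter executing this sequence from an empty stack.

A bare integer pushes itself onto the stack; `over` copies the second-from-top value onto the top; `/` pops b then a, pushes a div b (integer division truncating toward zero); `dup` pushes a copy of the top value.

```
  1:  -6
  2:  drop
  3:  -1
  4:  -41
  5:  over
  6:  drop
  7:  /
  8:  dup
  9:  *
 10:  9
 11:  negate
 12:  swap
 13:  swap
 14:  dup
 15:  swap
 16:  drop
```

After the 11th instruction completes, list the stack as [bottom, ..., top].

-6      [-6]
drop    []
-1      [-1]
-41     [-1, -41]
over    [-1, -41, -1]
drop    [-1, -41]
/       [0]
dup     [0, 0]
*       [0]
9       [0, 9]
negate  [0, -9]

[0, -9]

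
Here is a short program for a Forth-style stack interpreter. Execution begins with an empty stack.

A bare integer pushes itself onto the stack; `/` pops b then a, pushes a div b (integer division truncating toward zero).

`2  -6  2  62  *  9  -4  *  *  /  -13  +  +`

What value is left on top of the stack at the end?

-11

2    [2]
-6   [2, -6]
2    [2, -6, 2]
62   [2, -6, 2, 62]
*    [2, -6, 124]
9    [2, -6, 124, 9]
-4   [2, -6, 124, 9, -4]
*    [2, -6, 124, -36]
*    [2, -6, -4464]
/    [2, 0]
-13  [2, 0, -13]
+    [2, -13]
+    [-11]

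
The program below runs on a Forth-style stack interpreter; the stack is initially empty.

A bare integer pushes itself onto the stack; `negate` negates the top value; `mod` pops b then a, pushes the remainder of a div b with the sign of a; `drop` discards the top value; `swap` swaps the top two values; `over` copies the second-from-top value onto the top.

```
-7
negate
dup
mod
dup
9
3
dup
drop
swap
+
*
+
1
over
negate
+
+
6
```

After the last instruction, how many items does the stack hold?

-7     : [-7]
negate : [7]
dup    : [7, 7]
mod    : [0]
dup    : [0, 0]
9      : [0, 0, 9]
3      : [0, 0, 9, 3]
dup    : [0, 0, 9, 3, 3]
drop   : [0, 0, 9, 3]
swap   : [0, 0, 3, 9]
+      : [0, 0, 12]
*      : [0, 0]
+      : [0]
1      : [0, 1]
over   : [0, 1, 0]
negate : [0, 1, 0]
+      : [0, 1]
+      : [1]
6      : [1, 6]

2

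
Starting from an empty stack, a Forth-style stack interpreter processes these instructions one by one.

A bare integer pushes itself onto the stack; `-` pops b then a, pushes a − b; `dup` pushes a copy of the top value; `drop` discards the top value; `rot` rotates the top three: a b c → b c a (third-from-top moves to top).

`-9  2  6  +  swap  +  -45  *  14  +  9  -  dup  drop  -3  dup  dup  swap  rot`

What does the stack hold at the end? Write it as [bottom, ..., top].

[50, -3, -3, -3]

-9   : [-9]
2    : [-9, 2]
6    : [-9, 2, 6]
+    : [-9, 8]
swap : [8, -9]
+    : [-1]
-45  : [-1, -45]
*    : [45]
14   : [45, 14]
+    : [59]
9    : [59, 9]
-    : [50]
dup  : [50, 50]
drop : [50]
-3   : [50, -3]
dup  : [50, -3, -3]
dup  : [50, -3, -3, -3]
swap : [50, -3, -3, -3]
rot  : [50, -3, -3, -3]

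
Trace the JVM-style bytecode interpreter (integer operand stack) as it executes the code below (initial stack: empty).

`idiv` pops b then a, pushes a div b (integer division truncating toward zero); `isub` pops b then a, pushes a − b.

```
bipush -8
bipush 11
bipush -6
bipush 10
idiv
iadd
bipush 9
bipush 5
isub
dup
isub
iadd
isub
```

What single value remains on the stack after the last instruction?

-19

bipush -8 -> [-8]
bipush 11 -> [-8, 11]
bipush -6 -> [-8, 11, -6]
bipush 10 -> [-8, 11, -6, 10]
idiv      -> [-8, 11, 0]
iadd      -> [-8, 11]
bipush 9  -> [-8, 11, 9]
bipush 5  -> [-8, 11, 9, 5]
isub      -> [-8, 11, 4]
dup       -> [-8, 11, 4, 4]
isub      -> [-8, 11, 0]
iadd      -> [-8, 11]
isub      -> [-19]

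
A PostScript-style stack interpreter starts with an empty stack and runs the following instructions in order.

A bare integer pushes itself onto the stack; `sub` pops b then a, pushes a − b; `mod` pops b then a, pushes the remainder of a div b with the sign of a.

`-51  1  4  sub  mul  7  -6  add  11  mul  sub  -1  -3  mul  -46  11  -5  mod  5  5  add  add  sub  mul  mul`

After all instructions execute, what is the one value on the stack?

-51 -> -51
1   -> -51 1
4   -> -51 1 4
sub -> -51 -3
mul -> 153
7   -> 153 7
-6  -> 153 7 -6
add -> 153 1
11  -> 153 1 11
mul -> 153 11
sub -> 142
-1  -> 142 -1
-3  -> 142 -1 -3
mul -> 142 3
-46 -> 142 3 -46
11  -> 142 3 -46 11
-5  -> 142 3 -46 11 -5
mod -> 142 3 -46 1
5   -> 142 3 -46 1 5
5   -> 142 3 -46 1 5 5
add -> 142 3 -46 1 10
add -> 142 3 -46 11
sub -> 142 3 -57
mul -> 142 -171
mul -> -24282

-24282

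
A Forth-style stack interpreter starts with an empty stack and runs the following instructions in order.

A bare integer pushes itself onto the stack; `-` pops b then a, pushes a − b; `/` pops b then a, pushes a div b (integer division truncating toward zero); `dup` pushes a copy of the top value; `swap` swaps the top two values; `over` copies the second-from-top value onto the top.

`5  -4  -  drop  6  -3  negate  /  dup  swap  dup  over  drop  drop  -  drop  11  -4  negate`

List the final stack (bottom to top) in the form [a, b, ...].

5      : [5]
-4     : [5, -4]
-      : [9]
drop   : []
6      : [6]
-3     : [6, -3]
negate : [6, 3]
/      : [2]
dup    : [2, 2]
swap   : [2, 2]
dup    : [2, 2, 2]
over   : [2, 2, 2, 2]
drop   : [2, 2, 2]
drop   : [2, 2]
-      : [0]
drop   : []
11     : [11]
-4     : [11, -4]
negate : [11, 4]

[11, 4]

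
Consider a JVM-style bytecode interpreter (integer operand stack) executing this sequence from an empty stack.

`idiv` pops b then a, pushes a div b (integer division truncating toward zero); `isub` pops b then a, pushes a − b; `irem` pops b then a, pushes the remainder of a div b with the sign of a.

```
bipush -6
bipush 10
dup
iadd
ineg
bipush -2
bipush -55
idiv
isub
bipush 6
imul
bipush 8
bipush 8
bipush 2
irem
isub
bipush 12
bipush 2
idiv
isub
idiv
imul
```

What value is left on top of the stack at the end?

bipush -6   -6
bipush 10   -6 10
dup         -6 10 10
iadd        -6 20
ineg        -6 -20
bipush -2   -6 -20 -2
bipush -55  -6 -20 -2 -55
idiv        -6 -20 0
isub        -6 -20
bipush 6    -6 -20 6
imul        -6 -120
bipush 8    -6 -120 8
bipush 8    -6 -120 8 8
bipush 2    -6 -120 8 8 2
irem        -6 -120 8 0
isub        -6 -120 8
bipush 12   -6 -120 8 12
bipush 2    -6 -120 8 12 2
idiv        -6 -120 8 6
isub        -6 -120 2
idiv        -6 -60
imul        360

360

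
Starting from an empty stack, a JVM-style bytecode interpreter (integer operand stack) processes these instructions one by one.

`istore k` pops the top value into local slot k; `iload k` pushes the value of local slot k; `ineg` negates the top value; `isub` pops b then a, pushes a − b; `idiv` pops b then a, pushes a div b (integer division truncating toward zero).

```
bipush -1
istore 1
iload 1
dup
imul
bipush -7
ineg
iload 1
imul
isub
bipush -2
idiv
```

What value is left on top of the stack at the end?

bipush -1 -> [-1]
istore 1  -> []
iload 1   -> [-1]
dup       -> [-1, -1]
imul      -> [1]
bipush -7 -> [1, -7]
ineg      -> [1, 7]
iload 1   -> [1, 7, -1]
imul      -> [1, -7]
isub      -> [8]
bipush -2 -> [8, -2]
idiv      -> [-4]

-4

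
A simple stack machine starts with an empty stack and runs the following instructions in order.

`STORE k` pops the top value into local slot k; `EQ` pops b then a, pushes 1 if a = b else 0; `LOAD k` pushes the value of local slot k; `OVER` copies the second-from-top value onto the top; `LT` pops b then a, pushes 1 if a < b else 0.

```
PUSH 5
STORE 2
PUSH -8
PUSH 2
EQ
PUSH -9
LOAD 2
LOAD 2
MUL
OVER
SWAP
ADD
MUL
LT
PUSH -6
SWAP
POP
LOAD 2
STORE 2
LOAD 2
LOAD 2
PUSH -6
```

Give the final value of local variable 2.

5

PUSH 5  -> 5
STORE 2 -> (empty)
PUSH -8 -> -8
PUSH 2  -> -8 2
EQ      -> 0
PUSH -9 -> 0 -9
LOAD 2  -> 0 -9 5
LOAD 2  -> 0 -9 5 5
MUL     -> 0 -9 25
OVER    -> 0 -9 25 -9
SWAP    -> 0 -9 -9 25
ADD     -> 0 -9 16
MUL     -> 0 -144
LT      -> 0
PUSH -6 -> 0 -6
SWAP    -> -6 0
POP     -> -6
LOAD 2  -> -6 5
STORE 2 -> -6
LOAD 2  -> -6 5
LOAD 2  -> -6 5 5
PUSH -6 -> -6 5 5 -6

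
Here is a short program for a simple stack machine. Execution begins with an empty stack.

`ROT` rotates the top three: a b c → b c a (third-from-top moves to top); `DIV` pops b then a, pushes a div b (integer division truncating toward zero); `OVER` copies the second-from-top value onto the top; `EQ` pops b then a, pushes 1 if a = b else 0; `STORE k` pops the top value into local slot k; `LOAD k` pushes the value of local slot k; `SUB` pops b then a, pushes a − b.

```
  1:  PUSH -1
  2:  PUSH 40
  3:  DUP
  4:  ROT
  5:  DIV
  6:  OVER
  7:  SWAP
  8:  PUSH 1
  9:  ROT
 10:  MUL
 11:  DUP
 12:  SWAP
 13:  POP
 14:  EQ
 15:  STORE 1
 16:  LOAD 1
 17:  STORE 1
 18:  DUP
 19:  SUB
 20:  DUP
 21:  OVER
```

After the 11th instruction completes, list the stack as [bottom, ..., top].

[40, -40, 40, 40]

PUSH -1 → [-1]
PUSH 40 → [-1, 40]
DUP     → [-1, 40, 40]
ROT     → [40, 40, -1]
DIV     → [40, -40]
OVER    → [40, -40, 40]
SWAP    → [40, 40, -40]
PUSH 1  → [40, 40, -40, 1]
ROT     → [40, -40, 1, 40]
MUL     → [40, -40, 40]
DUP     → [40, -40, 40, 40]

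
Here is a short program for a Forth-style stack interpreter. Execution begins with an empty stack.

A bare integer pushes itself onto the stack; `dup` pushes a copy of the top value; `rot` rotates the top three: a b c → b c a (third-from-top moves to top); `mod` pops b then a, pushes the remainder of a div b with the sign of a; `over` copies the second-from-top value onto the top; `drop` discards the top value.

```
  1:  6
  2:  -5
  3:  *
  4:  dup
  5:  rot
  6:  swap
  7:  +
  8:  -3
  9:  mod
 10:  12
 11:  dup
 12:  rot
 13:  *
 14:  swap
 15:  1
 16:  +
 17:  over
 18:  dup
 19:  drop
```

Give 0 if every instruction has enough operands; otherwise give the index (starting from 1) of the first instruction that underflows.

6   : 6
-5  : 6 -5
*   : -30
dup : -30 -30
rot  — needs 3 operands, stack has 2 → underflow

5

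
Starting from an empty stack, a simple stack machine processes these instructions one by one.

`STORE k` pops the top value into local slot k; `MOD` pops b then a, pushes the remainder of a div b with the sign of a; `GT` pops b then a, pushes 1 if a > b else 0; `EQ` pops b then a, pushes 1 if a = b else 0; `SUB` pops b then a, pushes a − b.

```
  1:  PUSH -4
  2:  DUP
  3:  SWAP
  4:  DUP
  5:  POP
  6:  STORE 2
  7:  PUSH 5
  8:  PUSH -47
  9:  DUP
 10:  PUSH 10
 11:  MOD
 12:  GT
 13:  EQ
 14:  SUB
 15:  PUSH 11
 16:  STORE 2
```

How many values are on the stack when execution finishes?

PUSH -4  → -4
DUP      → -4 -4
SWAP     → -4 -4
DUP      → -4 -4 -4
POP      → -4 -4
STORE 2  → -4
PUSH 5   → -4 5
PUSH -47 → -4 5 -47
DUP      → -4 5 -47 -47
PUSH 10  → -4 5 -47 -47 10
MOD      → -4 5 -47 -7
GT       → -4 5 0
EQ       → -4 0
SUB      → -4
PUSH 11  → -4 11
STORE 2  → -4

1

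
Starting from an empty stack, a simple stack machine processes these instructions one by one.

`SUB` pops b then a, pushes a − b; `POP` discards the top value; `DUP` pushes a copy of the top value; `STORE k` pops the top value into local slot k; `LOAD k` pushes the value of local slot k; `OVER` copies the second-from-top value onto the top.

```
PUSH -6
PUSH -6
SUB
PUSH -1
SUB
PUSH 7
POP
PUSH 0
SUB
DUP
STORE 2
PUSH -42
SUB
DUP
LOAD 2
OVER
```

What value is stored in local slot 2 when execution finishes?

PUSH -6  → [-6]
PUSH -6  → [-6, -6]
SUB      → [0]
PUSH -1  → [0, -1]
SUB      → [1]
PUSH 7   → [1, 7]
POP      → [1]
PUSH 0   → [1, 0]
SUB      → [1]
DUP      → [1, 1]
STORE 2  → [1]
PUSH -42 → [1, -42]
SUB      → [43]
DUP      → [43, 43]
LOAD 2   → [43, 43, 1]
OVER     → [43, 43, 1, 43]

1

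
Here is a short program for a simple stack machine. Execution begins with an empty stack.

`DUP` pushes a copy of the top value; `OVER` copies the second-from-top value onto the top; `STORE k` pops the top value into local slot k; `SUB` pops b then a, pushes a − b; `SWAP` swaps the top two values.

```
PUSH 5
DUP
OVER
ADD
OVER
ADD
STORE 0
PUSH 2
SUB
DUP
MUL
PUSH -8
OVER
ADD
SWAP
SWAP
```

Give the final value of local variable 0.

15

PUSH 5  -> 5
DUP     -> 5 5
OVER    -> 5 5 5
ADD     -> 5 10
OVER    -> 5 10 5
ADD     -> 5 15
STORE 0 -> 5
PUSH 2  -> 5 2
SUB     -> 3
DUP     -> 3 3
MUL     -> 9
PUSH -8 -> 9 -8
OVER    -> 9 -8 9
ADD     -> 9 1
SWAP    -> 1 9
SWAP    -> 9 1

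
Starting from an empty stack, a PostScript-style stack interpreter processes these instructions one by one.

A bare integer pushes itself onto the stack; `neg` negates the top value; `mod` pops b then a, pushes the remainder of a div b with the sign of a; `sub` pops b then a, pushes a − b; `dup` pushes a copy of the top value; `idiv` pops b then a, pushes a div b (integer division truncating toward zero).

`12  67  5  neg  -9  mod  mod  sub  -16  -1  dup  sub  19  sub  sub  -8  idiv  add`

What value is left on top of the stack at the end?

12    [12]
67    [12, 67]
5     [12, 67, 5]
neg   [12, 67, -5]
-9    [12, 67, -5, -9]
mod   [12, 67, -5]
mod   [12, 2]
sub   [10]
-16   [10, -16]
-1    [10, -16, -1]
dup   [10, -16, -1, -1]
sub   [10, -16, 0]
19    [10, -16, 0, 19]
sub   [10, -16, -19]
sub   [10, 3]
-8    [10, 3, -8]
idiv  [10, 0]
add   [10]

10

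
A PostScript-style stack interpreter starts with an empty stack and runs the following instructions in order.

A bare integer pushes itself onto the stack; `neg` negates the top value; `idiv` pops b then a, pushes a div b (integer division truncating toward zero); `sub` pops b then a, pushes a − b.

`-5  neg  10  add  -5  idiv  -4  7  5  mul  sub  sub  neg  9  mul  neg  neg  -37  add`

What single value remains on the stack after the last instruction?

-5   : -5
neg  : 5
10   : 5 10
add  : 15
-5   : 15 -5
idiv : -3
-4   : -3 -4
7    : -3 -4 7
5    : -3 -4 7 5
mul  : -3 -4 35
sub  : -3 -39
sub  : 36
neg  : -36
9    : -36 9
mul  : -324
neg  : 324
neg  : -324
-37  : -324 -37
add  : -361

-361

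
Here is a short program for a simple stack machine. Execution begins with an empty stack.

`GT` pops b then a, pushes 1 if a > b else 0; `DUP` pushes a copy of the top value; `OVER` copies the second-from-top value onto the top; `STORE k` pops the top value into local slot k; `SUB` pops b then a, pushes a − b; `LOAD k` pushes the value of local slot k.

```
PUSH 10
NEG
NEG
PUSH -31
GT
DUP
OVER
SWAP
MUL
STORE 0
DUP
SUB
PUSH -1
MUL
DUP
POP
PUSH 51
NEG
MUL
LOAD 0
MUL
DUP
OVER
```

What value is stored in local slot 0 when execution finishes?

1

PUSH 10  -> 10
NEG      -> -10
NEG      -> 10
PUSH -31 -> 10 -31
GT       -> 1
DUP      -> 1 1
OVER     -> 1 1 1
SWAP     -> 1 1 1
MUL      -> 1 1
STORE 0  -> 1
DUP      -> 1 1
SUB      -> 0
PUSH -1  -> 0 -1
MUL      -> 0
DUP      -> 0 0
POP      -> 0
PUSH 51  -> 0 51
NEG      -> 0 -51
MUL      -> 0
LOAD 0   -> 0 1
MUL      -> 0
DUP      -> 0 0
OVER     -> 0 0 0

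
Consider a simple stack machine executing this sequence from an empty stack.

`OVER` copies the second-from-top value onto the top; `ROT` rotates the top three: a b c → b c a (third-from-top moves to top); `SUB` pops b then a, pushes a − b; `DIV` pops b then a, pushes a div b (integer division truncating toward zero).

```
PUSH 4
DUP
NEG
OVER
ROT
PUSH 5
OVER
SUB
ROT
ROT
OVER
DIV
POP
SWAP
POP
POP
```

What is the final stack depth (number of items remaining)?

PUSH 4  4
DUP     4 4
NEG     4 -4
OVER    4 -4 4
ROT     -4 4 4
PUSH 5  -4 4 4 5
OVER    -4 4 4 5 4
SUB     -4 4 4 1
ROT     -4 4 1 4
ROT     -4 1 4 4
OVER    -4 1 4 4 4
DIV     -4 1 4 1
POP     -4 1 4
SWAP    -4 4 1
POP     -4 4
POP     -4

1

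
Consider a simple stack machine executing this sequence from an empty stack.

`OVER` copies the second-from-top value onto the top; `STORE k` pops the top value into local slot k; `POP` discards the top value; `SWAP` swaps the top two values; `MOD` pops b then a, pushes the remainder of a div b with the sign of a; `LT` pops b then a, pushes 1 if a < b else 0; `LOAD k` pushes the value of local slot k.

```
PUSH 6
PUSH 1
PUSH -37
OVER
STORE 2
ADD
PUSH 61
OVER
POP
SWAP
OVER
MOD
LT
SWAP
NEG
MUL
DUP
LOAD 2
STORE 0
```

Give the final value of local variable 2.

PUSH 6   : 6
PUSH 1   : 6 1
PUSH -37 : 6 1 -37
OVER     : 6 1 -37 1
STORE 2  : 6 1 -37
ADD      : 6 -36
PUSH 61  : 6 -36 61
OVER     : 6 -36 61 -36
POP      : 6 -36 61
SWAP     : 6 61 -36
OVER     : 6 61 -36 61
MOD      : 6 61 -36
LT       : 6 0
SWAP     : 0 6
NEG      : 0 -6
MUL      : 0
DUP      : 0 0
LOAD 2   : 0 0 1
STORE 0  : 0 0

1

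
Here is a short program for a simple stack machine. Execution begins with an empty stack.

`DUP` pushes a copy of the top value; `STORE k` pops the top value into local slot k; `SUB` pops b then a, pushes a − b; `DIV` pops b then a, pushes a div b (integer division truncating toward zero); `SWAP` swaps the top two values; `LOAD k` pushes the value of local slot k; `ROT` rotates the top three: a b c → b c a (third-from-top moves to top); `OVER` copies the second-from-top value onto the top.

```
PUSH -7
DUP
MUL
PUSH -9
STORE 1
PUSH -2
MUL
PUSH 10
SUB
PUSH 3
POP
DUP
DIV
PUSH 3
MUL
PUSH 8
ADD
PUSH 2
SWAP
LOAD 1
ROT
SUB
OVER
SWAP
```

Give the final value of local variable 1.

PUSH -7 -> [-7]
DUP     -> [-7, -7]
MUL     -> [49]
PUSH -9 -> [49, -9]
STORE 1 -> [49]
PUSH -2 -> [49, -2]
MUL     -> [-98]
PUSH 10 -> [-98, 10]
SUB     -> [-108]
PUSH 3  -> [-108, 3]
POP     -> [-108]
DUP     -> [-108, -108]
DIV     -> [1]
PUSH 3  -> [1, 3]
MUL     -> [3]
PUSH 8  -> [3, 8]
ADD     -> [11]
PUSH 2  -> [11, 2]
SWAP    -> [2, 11]
LOAD 1  -> [2, 11, -9]
ROT     -> [11, -9, 2]
SUB     -> [11, -11]
OVER    -> [11, -11, 11]
SWAP    -> [11, 11, -11]

-9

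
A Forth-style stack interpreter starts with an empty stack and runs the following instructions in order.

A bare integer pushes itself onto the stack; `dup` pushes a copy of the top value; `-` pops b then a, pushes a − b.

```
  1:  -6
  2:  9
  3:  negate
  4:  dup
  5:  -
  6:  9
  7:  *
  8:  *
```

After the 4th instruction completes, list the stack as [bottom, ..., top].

-6     → -6
9      → -6 9
negate → -6 -9
dup    → -6 -9 -9

[-6, -9, -9]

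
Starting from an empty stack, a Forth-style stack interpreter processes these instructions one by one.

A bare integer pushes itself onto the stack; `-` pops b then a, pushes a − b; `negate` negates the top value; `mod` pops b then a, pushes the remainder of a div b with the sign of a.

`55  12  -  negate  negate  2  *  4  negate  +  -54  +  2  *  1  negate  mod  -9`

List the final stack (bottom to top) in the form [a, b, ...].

[0, -9]

55     → 55
12     → 55 12
-      → 43
negate → -43
negate → 43
2      → 43 2
*      → 86
4      → 86 4
negate → 86 -4
+      → 82
-54    → 82 -54
+      → 28
2      → 28 2
*      → 56
1      → 56 1
negate → 56 -1
mod    → 0
-9     → 0 -9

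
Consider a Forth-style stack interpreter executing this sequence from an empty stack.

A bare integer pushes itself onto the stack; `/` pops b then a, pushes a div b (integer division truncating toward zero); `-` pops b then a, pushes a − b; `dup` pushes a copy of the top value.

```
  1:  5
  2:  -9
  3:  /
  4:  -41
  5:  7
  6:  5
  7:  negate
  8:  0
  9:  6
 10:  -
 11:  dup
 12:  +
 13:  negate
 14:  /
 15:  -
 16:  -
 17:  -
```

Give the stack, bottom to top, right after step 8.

[0, -41, 7, -5, 0]

5      -> 5
-9     -> 5 -9
/      -> 0
-41    -> 0 -41
7      -> 0 -41 7
5      -> 0 -41 7 5
negate -> 0 -41 7 -5
0      -> 0 -41 7 -5 0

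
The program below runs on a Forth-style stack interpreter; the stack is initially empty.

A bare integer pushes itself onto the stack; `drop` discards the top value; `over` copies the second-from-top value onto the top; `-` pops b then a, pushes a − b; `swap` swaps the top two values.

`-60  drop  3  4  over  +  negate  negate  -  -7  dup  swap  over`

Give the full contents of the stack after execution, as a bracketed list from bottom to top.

[-4, -7, -7, -7]

-60     [-60]
drop    []
3       [3]
4       [3, 4]
over    [3, 4, 3]
+       [3, 7]
negate  [3, -7]
negate  [3, 7]
-       [-4]
-7      [-4, -7]
dup     [-4, -7, -7]
swap    [-4, -7, -7]
over    [-4, -7, -7, -7]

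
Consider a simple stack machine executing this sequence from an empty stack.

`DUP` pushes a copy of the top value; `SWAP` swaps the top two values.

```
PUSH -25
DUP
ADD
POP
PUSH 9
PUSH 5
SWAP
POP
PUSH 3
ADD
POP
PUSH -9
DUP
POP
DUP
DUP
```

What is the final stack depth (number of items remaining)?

PUSH -25 : [-25]
DUP      : [-25, -25]
ADD      : [-50]
POP      : []
PUSH 9   : [9]
PUSH 5   : [9, 5]
SWAP     : [5, 9]
POP      : [5]
PUSH 3   : [5, 3]
ADD      : [8]
POP      : []
PUSH -9  : [-9]
DUP      : [-9, -9]
POP      : [-9]
DUP      : [-9, -9]
DUP      : [-9, -9, -9]

3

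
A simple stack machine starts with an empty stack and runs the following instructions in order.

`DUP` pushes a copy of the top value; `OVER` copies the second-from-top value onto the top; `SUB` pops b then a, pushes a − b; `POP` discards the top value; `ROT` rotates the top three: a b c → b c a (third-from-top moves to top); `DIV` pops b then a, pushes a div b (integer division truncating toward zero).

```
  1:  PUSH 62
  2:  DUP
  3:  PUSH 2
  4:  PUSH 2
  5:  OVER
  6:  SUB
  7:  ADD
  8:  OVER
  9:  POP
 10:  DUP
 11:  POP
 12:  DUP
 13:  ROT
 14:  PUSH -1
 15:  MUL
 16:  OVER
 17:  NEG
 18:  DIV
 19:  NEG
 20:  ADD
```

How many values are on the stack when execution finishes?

PUSH 62 → 62
DUP     → 62 62
PUSH 2  → 62 62 2
PUSH 2  → 62 62 2 2
OVER    → 62 62 2 2 2
SUB     → 62 62 2 0
ADD     → 62 62 2
OVER    → 62 62 2 62
POP     → 62 62 2
DUP     → 62 62 2 2
POP     → 62 62 2
DUP     → 62 62 2 2
ROT     → 62 2 2 62
PUSH -1 → 62 2 2 62 -1
MUL     → 62 2 2 -62
OVER    → 62 2 2 -62 2
NEG     → 62 2 2 -62 -2
DIV     → 62 2 2 31
NEG     → 62 2 2 -31
ADD     → 62 2 -29

3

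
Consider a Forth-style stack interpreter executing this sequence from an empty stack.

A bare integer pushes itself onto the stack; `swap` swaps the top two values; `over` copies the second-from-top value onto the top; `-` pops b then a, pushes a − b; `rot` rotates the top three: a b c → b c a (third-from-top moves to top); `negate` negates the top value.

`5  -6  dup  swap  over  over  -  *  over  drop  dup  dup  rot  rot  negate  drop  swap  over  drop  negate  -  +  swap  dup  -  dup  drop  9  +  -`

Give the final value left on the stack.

-15

5      : [5]
-6     : [5, -6]
dup    : [5, -6, -6]
swap   : [5, -6, -6]
over   : [5, -6, -6, -6]
over   : [5, -6, -6, -6, -6]
-      : [5, -6, -6, 0]
*      : [5, -6, 0]
over   : [5, -6, 0, -6]
drop   : [5, -6, 0]
dup    : [5, -6, 0, 0]
dup    : [5, -6, 0, 0, 0]
rot    : [5, -6, 0, 0, 0]
rot    : [5, -6, 0, 0, 0]
negate : [5, -6, 0, 0, 0]
drop   : [5, -6, 0, 0]
swap   : [5, -6, 0, 0]
over   : [5, -6, 0, 0, 0]
drop   : [5, -6, 0, 0]
negate : [5, -6, 0, 0]
-      : [5, -6, 0]
+      : [5, -6]
swap   : [-6, 5]
dup    : [-6, 5, 5]
-      : [-6, 0]
dup    : [-6, 0, 0]
drop   : [-6, 0]
9      : [-6, 0, 9]
+      : [-6, 9]
-      : [-15]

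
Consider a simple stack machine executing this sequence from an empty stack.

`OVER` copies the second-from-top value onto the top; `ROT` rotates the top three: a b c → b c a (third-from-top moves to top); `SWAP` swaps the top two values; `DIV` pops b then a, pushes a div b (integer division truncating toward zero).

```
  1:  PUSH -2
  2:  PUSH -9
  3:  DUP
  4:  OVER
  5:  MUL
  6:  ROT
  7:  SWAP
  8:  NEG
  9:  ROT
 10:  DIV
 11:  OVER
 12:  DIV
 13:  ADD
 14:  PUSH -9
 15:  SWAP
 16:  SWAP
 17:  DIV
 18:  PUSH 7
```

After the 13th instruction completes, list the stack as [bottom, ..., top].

[-6]

PUSH -2 -> -2
PUSH -9 -> -2 -9
DUP     -> -2 -9 -9
OVER    -> -2 -9 -9 -9
MUL     -> -2 -9 81
ROT     -> -9 81 -2
SWAP    -> -9 -2 81
NEG     -> -9 -2 -81
ROT     -> -2 -81 -9
DIV     -> -2 9
OVER    -> -2 9 -2
DIV     -> -2 -4
ADD     -> -6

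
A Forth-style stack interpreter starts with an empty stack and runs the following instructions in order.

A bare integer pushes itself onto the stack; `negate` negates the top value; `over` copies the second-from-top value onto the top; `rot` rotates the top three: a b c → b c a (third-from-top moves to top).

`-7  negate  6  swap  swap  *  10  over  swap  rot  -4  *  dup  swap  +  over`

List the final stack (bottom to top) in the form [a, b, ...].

[42, 10, -336, 10]

-7     → -7
negate → 7
6      → 7 6
swap   → 6 7
swap   → 7 6
*      → 42
10     → 42 10
over   → 42 10 42
swap   → 42 42 10
rot    → 42 10 42
-4     → 42 10 42 -4
*      → 42 10 -168
dup    → 42 10 -168 -168
swap   → 42 10 -168 -168
+      → 42 10 -336
over   → 42 10 -336 10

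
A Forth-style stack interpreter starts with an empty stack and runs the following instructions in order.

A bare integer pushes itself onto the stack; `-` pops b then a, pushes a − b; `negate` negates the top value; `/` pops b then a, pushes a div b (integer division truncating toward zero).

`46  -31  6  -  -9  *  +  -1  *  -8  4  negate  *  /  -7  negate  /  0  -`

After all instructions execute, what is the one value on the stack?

-1

46     : [46]
-31    : [46, -31]
6      : [46, -31, 6]
-      : [46, -37]
-9     : [46, -37, -9]
*      : [46, 333]
+      : [379]
-1     : [379, -1]
*      : [-379]
-8     : [-379, -8]
4      : [-379, -8, 4]
negate : [-379, -8, -4]
*      : [-379, 32]
/      : [-11]
-7     : [-11, -7]
negate : [-11, 7]
/      : [-1]
0      : [-1, 0]
-      : [-1]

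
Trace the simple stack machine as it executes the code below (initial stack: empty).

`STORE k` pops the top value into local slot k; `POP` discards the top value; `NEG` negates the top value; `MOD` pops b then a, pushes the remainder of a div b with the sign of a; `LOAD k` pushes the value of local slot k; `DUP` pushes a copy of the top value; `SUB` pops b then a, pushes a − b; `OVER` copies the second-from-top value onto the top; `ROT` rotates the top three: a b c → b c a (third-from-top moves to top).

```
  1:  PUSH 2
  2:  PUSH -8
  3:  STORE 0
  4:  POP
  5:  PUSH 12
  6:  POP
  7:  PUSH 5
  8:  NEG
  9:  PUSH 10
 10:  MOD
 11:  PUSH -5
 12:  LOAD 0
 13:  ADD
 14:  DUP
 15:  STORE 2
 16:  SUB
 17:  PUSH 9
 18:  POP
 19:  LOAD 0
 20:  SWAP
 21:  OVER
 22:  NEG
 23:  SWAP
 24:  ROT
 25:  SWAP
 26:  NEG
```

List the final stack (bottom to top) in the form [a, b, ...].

PUSH 2  : [2]
PUSH -8 : [2, -8]
STORE 0 : [2]
POP     : []
PUSH 12 : [12]
POP     : []
PUSH 5  : [5]
NEG     : [-5]
PUSH 10 : [-5, 10]
MOD     : [-5]
PUSH -5 : [-5, -5]
LOAD 0  : [-5, -5, -8]
ADD     : [-5, -13]
DUP     : [-5, -13, -13]
STORE 2 : [-5, -13]
SUB     : [8]
PUSH 9  : [8, 9]
POP     : [8]
LOAD 0  : [8, -8]
SWAP    : [-8, 8]
OVER    : [-8, 8, -8]
NEG     : [-8, 8, 8]
SWAP    : [-8, 8, 8]
ROT     : [8, 8, -8]
SWAP    : [8, -8, 8]
NEG     : [8, -8, -8]

[8, -8, -8]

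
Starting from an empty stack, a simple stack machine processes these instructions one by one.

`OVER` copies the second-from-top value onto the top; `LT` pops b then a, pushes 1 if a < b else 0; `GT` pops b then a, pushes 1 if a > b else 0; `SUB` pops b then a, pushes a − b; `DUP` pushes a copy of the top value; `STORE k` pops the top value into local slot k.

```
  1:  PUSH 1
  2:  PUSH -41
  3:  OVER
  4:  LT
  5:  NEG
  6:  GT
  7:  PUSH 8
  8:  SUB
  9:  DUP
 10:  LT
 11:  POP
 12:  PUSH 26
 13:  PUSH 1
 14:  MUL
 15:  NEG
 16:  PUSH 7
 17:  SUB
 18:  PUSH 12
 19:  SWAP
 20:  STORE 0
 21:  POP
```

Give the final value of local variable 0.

PUSH 1   : [1]
PUSH -41 : [1, -41]
OVER     : [1, -41, 1]
LT       : [1, 1]
NEG      : [1, -1]
GT       : [1]
PUSH 8   : [1, 8]
SUB      : [-7]
DUP      : [-7, -7]
LT       : [0]
POP      : []
PUSH 26  : [26]
PUSH 1   : [26, 1]
MUL      : [26]
NEG      : [-26]
PUSH 7   : [-26, 7]
SUB      : [-33]
PUSH 12  : [-33, 12]
SWAP     : [12, -33]
STORE 0  : [12]
POP      : []

-33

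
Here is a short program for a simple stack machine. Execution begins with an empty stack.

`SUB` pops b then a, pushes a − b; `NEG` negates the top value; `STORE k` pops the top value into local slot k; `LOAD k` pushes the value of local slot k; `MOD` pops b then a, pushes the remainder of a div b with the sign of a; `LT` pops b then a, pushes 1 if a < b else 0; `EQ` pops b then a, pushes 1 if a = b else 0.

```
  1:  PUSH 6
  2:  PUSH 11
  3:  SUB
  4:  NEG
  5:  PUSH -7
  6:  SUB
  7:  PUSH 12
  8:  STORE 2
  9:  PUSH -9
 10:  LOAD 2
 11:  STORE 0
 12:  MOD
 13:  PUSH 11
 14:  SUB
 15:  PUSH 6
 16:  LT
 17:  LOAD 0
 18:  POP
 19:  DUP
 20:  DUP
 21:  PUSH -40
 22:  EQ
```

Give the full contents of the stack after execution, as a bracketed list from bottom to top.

[1, 1, 0]

PUSH 6   → 6
PUSH 11  → 6 11
SUB      → -5
NEG      → 5
PUSH -7  → 5 -7
SUB      → 12
PUSH 12  → 12 12
STORE 2  → 12
PUSH -9  → 12 -9
LOAD 2   → 12 -9 12
STORE 0  → 12 -9
MOD      → 3
PUSH 11  → 3 11
SUB      → -8
PUSH 6   → -8 6
LT       → 1
LOAD 0   → 1 12
POP      → 1
DUP      → 1 1
DUP      → 1 1 1
PUSH -40 → 1 1 1 -40
EQ       → 1 1 0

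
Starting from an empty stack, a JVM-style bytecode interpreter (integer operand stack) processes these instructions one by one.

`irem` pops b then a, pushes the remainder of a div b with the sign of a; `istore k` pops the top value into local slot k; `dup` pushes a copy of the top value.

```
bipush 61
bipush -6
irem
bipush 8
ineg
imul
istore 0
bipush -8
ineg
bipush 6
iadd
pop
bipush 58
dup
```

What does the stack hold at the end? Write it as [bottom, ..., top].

bipush 61  [61]
bipush -6  [61, -6]
irem       [1]
bipush 8   [1, 8]
ineg       [1, -8]
imul       [-8]
istore 0   []
bipush -8  [-8]
ineg       [8]
bipush 6   [8, 6]
iadd       [14]
pop        []
bipush 58  [58]
dup        [58, 58]

[58, 58]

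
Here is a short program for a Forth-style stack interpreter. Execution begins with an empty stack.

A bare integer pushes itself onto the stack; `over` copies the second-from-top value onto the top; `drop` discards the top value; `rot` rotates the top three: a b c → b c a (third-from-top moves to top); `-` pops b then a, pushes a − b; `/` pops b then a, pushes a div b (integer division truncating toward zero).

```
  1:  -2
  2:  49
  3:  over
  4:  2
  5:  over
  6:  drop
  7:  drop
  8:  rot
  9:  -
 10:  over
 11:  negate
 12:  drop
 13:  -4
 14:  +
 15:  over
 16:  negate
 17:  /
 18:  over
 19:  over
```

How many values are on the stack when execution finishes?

4

-2      [-2]
49      [-2, 49]
over    [-2, 49, -2]
2       [-2, 49, -2, 2]
over    [-2, 49, -2, 2, -2]
drop    [-2, 49, -2, 2]
drop    [-2, 49, -2]
rot     [49, -2, -2]
-       [49, 0]
over    [49, 0, 49]
negate  [49, 0, -49]
drop    [49, 0]
-4      [49, 0, -4]
+       [49, -4]
over    [49, -4, 49]
negate  [49, -4, -49]
/       [49, 0]
over    [49, 0, 49]
over    [49, 0, 49, 0]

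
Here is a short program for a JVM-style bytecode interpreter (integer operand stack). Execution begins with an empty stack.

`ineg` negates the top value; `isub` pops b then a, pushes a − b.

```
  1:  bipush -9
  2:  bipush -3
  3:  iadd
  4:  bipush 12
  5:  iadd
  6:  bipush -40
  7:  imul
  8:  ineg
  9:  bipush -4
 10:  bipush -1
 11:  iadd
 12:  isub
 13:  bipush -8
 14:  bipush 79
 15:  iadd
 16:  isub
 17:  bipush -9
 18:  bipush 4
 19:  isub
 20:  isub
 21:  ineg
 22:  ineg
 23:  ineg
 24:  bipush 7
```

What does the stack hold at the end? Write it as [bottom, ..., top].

[53, 7]

bipush -9  -> -9
bipush -3  -> -9 -3
iadd       -> -12
bipush 12  -> -12 12
iadd       -> 0
bipush -40 -> 0 -40
imul       -> 0
ineg       -> 0
bipush -4  -> 0 -4
bipush -1  -> 0 -4 -1
iadd       -> 0 -5
isub       -> 5
bipush -8  -> 5 -8
bipush 79  -> 5 -8 79
iadd       -> 5 71
isub       -> -66
bipush -9  -> -66 -9
bipush 4   -> -66 -9 4
isub       -> -66 -13
isub       -> -53
ineg       -> 53
ineg       -> -53
ineg       -> 53
bipush 7   -> 53 7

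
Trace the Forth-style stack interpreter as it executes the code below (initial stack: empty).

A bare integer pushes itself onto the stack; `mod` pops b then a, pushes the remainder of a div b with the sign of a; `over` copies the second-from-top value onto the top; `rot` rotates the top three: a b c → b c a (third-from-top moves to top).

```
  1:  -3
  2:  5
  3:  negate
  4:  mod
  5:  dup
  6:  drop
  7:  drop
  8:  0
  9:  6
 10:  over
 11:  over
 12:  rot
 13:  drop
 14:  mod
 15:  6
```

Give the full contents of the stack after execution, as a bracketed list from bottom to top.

[0, 0, 6]

-3      [-3]
5       [-3, 5]
negate  [-3, -5]
mod     [-3]
dup     [-3, -3]
drop    [-3]
drop    []
0       [0]
6       [0, 6]
over    [0, 6, 0]
over    [0, 6, 0, 6]
rot     [0, 0, 6, 6]
drop    [0, 0, 6]
mod     [0, 0]
6       [0, 0, 6]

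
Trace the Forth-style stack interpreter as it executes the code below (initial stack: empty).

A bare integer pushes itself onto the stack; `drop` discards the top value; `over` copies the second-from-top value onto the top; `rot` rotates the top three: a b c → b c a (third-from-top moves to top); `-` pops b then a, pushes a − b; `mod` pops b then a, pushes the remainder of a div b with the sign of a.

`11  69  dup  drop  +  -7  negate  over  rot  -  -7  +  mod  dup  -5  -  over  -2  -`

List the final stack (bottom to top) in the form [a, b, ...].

[0, 5, 2]

11     : 11
69     : 11 69
dup    : 11 69 69
drop   : 11 69
+      : 80
-7     : 80 -7
negate : 80 7
over   : 80 7 80
rot    : 7 80 80
-      : 7 0
-7     : 7 0 -7
+      : 7 -7
mod    : 0
dup    : 0 0
-5     : 0 0 -5
-      : 0 5
over   : 0 5 0
-2     : 0 5 0 -2
-      : 0 5 2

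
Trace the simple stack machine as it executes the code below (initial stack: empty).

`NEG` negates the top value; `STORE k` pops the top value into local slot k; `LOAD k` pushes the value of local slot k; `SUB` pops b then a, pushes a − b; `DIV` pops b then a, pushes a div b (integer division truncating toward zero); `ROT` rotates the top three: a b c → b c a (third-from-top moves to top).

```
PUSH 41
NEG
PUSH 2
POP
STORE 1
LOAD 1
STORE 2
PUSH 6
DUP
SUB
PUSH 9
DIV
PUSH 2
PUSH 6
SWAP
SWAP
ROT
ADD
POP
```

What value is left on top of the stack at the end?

2

PUSH 41  [41]
NEG      [-41]
PUSH 2   [-41, 2]
POP      [-41]
STORE 1  []
LOAD 1   [-41]
STORE 2  []
PUSH 6   [6]
DUP      [6, 6]
SUB      [0]
PUSH 9   [0, 9]
DIV      [0]
PUSH 2   [0, 2]
PUSH 6   [0, 2, 6]
SWAP     [0, 6, 2]
SWAP     [0, 2, 6]
ROT      [2, 6, 0]
ADD      [2, 6]
POP      [2]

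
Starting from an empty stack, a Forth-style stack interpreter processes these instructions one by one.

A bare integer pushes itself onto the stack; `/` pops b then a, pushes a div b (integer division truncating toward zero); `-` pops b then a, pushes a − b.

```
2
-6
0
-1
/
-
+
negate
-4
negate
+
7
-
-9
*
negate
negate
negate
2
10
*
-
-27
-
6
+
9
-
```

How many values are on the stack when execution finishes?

2      -> [2]
-6     -> [2, -6]
0      -> [2, -6, 0]
-1     -> [2, -6, 0, -1]
/      -> [2, -6, 0]
-      -> [2, -6]
+      -> [-4]
negate -> [4]
-4     -> [4, -4]
negate -> [4, 4]
+      -> [8]
7      -> [8, 7]
-      -> [1]
-9     -> [1, -9]
*      -> [-9]
negate -> [9]
negate -> [-9]
negate -> [9]
2      -> [9, 2]
10     -> [9, 2, 10]
*      -> [9, 20]
-      -> [-11]
-27    -> [-11, -27]
-      -> [16]
6      -> [16, 6]
+      -> [22]
9      -> [22, 9]
-      -> [13]

1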